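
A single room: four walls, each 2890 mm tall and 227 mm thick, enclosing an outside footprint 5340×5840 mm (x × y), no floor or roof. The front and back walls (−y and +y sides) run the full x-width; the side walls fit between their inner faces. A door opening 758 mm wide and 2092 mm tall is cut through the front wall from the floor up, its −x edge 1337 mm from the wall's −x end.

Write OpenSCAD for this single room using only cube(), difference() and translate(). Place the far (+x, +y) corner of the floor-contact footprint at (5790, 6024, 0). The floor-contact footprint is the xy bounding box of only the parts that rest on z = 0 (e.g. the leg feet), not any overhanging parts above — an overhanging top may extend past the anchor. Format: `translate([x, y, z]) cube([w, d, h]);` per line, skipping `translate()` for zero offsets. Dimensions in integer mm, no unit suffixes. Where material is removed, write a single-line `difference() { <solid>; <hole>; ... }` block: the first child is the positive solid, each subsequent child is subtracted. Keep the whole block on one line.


difference() { translate([450, 184, 0]) cube([5340, 227, 2890]); translate([1787, 184, 0]) cube([758, 227, 2092]); }
translate([450, 5797, 0]) cube([5340, 227, 2890]);
translate([450, 411, 0]) cube([227, 5386, 2890]);
translate([5563, 411, 0]) cube([227, 5386, 2890]);


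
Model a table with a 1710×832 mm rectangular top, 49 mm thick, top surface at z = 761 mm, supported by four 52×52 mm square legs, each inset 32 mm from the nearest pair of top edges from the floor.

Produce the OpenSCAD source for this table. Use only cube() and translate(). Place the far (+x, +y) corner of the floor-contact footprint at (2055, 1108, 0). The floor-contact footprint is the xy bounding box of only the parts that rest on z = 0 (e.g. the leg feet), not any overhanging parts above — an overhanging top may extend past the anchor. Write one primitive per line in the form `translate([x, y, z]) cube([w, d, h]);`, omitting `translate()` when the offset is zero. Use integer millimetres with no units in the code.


// leg_h = 761 - 49 = 712
translate([377, 308, 712]) cube([1710, 832, 49]);
translate([409, 340, 0]) cube([52, 52, 712]);
translate([2003, 340, 0]) cube([52, 52, 712]);
translate([409, 1056, 0]) cube([52, 52, 712]);
translate([2003, 1056, 0]) cube([52, 52, 712]);


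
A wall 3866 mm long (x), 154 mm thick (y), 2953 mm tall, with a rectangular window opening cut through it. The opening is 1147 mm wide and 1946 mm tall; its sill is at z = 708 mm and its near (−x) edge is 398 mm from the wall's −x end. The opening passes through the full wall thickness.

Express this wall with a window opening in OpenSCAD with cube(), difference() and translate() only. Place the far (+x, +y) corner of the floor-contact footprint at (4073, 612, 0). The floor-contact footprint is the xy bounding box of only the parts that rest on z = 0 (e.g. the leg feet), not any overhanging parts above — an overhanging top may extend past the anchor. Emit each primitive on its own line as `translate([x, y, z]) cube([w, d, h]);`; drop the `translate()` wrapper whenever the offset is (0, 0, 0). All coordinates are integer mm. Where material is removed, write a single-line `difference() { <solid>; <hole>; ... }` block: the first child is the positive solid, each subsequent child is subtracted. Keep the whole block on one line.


difference() { translate([207, 458, 0]) cube([3866, 154, 2953]); translate([605, 458, 708]) cube([1147, 154, 1946]); }


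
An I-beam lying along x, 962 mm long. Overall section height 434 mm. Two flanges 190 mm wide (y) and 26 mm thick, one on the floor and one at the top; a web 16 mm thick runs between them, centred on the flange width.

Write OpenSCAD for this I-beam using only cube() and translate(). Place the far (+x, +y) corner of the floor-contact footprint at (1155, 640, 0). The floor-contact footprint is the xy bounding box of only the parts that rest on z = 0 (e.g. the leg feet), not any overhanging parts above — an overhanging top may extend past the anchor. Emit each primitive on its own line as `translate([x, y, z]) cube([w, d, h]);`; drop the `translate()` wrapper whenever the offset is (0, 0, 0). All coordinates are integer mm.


translate([193, 450, 0]) cube([962, 190, 26]);
translate([193, 537, 26]) cube([962, 16, 382]);
translate([193, 450, 408]) cube([962, 190, 26]);


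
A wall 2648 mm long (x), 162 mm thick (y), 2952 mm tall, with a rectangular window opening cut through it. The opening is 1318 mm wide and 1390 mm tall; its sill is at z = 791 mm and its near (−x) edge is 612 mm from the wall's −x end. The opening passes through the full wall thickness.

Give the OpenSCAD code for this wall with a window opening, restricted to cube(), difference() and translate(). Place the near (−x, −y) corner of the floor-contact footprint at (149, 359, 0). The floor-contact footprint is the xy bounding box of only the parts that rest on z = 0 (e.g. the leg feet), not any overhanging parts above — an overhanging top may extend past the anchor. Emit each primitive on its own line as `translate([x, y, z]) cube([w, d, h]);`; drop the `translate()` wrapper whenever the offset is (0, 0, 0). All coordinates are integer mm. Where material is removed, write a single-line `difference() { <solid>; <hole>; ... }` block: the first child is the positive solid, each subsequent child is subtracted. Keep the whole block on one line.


difference() { translate([149, 359, 0]) cube([2648, 162, 2952]); translate([761, 359, 791]) cube([1318, 162, 1390]); }


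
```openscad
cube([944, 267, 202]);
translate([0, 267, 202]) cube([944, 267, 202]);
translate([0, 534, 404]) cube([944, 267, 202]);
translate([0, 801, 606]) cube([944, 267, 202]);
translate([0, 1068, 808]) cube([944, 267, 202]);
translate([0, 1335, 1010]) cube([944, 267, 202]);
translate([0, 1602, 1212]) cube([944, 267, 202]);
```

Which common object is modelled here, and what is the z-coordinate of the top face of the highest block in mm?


A staircase. The total rise is 1414 mm.

7 identical blocks, each offset up and back from the previous — a staircase. Each step is 202 mm tall and there are 7 of them, so the total rise is 7 × 202 = 1414 mm.


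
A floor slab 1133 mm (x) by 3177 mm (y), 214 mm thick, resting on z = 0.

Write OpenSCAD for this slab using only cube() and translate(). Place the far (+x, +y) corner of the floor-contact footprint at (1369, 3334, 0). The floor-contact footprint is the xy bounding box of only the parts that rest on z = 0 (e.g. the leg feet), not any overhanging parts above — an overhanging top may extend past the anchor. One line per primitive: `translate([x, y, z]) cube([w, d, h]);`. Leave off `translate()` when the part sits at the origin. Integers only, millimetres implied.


translate([236, 157, 0]) cube([1133, 3177, 214]);


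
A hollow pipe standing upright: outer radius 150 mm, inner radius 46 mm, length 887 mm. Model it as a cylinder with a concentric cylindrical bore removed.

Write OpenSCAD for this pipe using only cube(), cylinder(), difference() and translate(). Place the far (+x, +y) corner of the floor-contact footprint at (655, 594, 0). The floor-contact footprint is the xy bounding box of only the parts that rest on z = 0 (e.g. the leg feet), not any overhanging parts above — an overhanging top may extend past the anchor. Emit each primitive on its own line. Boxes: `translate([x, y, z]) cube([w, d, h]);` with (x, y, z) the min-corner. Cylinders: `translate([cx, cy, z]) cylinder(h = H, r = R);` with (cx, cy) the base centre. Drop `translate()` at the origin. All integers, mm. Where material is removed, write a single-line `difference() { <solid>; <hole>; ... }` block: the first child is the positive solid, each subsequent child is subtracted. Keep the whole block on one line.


difference() { translate([505, 444, 0]) cylinder(h = 887, r = 150); translate([505, 444, 0]) cylinder(h = 887, r = 46); }


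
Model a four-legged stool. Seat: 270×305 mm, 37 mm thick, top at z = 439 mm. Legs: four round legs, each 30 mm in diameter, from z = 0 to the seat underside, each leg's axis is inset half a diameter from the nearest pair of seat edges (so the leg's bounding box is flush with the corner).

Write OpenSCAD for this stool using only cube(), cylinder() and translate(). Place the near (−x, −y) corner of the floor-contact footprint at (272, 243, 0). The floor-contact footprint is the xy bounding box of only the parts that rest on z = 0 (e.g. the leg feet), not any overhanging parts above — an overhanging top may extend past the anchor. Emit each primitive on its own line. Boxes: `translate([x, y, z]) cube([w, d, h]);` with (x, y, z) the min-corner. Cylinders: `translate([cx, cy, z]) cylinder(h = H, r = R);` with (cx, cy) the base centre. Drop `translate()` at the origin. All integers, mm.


// leg_h = 439 - 37 = 402
translate([272, 243, 402]) cube([270, 305, 37]);
translate([287, 258, 0]) cylinder(h = 402, r = 15);
translate([527, 258, 0]) cylinder(h = 402, r = 15);
translate([287, 533, 0]) cylinder(h = 402, r = 15);
translate([527, 533, 0]) cylinder(h = 402, r = 15);


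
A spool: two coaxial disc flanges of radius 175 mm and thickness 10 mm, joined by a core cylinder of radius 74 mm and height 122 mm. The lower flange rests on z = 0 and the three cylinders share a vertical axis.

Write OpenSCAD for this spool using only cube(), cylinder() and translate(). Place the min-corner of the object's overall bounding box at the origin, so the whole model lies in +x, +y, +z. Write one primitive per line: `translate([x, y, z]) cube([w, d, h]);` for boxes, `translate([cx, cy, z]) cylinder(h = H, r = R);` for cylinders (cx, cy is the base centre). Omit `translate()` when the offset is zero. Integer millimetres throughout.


translate([175, 175, 0]) cylinder(h = 10, r = 175);
translate([175, 175, 10]) cylinder(h = 122, r = 74);
translate([175, 175, 132]) cylinder(h = 10, r = 175);


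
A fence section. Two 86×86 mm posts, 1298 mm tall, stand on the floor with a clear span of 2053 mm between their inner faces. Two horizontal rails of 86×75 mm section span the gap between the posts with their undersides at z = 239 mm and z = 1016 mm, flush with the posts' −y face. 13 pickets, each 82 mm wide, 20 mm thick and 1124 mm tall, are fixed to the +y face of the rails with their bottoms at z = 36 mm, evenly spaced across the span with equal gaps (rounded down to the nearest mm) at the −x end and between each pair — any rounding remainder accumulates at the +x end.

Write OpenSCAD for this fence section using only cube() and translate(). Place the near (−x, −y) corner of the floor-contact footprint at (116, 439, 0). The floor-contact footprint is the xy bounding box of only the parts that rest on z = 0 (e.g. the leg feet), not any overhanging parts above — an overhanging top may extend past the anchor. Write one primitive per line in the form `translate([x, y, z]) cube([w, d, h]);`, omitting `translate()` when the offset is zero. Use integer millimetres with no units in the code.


translate([116, 439, 0]) cube([86, 86, 1298]);
translate([2255, 439, 0]) cube([86, 86, 1298]);
translate([202, 439, 239]) cube([2053, 86, 75]);
translate([202, 439, 1016]) cube([2053, 86, 75]);
translate([272, 525, 36]) cube([82, 20, 1124]);
translate([424, 525, 36]) cube([82, 20, 1124]);
translate([576, 525, 36]) cube([82, 20, 1124]);
translate([728, 525, 36]) cube([82, 20, 1124]);
translate([880, 525, 36]) cube([82, 20, 1124]);
translate([1032, 525, 36]) cube([82, 20, 1124]);
translate([1184, 525, 36]) cube([82, 20, 1124]);
translate([1336, 525, 36]) cube([82, 20, 1124]);
translate([1488, 525, 36]) cube([82, 20, 1124]);
translate([1640, 525, 36]) cube([82, 20, 1124]);
translate([1792, 525, 36]) cube([82, 20, 1124]);
translate([1944, 525, 36]) cube([82, 20, 1124]);
translate([2096, 525, 36]) cube([82, 20, 1124]);


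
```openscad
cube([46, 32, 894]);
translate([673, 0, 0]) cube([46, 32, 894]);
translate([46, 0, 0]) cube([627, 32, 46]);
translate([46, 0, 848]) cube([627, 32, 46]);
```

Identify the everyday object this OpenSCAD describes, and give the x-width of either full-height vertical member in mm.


A picture frame. The border width is 46 mm.

Four thin pieces enclosing a rectangular opening — a picture frame. The two full-height stiles are 894 mm tall; the top rail sits at z = 848 and is 46 mm tall, so the border above the opening is 894 − 848 = 46 mm, matching the stile x-width.


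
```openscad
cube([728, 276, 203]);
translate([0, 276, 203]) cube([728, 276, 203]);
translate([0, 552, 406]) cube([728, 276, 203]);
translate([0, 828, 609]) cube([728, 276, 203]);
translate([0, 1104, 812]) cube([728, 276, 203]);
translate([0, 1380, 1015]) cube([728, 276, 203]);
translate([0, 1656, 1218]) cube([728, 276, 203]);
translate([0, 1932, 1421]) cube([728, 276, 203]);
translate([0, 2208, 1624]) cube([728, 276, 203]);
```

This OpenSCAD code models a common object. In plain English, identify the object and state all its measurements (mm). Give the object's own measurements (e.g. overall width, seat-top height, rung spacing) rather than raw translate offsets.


A straight staircase of 9 solid steps. Each step is 728 mm wide (x), 276 mm deep (y, the going) and 203 mm tall (the rise). The first step rests on the floor; each subsequent step sits one going further in +y and one rise higher in +z, directly behind and above the previous step with no overlap.


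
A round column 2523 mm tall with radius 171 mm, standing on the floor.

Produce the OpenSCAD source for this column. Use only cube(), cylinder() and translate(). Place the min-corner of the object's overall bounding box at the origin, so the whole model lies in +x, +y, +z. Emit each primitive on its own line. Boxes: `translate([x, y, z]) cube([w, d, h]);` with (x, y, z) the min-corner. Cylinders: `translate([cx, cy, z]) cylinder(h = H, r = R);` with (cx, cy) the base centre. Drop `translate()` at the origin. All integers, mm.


translate([171, 171, 0]) cylinder(h = 2523, r = 171);


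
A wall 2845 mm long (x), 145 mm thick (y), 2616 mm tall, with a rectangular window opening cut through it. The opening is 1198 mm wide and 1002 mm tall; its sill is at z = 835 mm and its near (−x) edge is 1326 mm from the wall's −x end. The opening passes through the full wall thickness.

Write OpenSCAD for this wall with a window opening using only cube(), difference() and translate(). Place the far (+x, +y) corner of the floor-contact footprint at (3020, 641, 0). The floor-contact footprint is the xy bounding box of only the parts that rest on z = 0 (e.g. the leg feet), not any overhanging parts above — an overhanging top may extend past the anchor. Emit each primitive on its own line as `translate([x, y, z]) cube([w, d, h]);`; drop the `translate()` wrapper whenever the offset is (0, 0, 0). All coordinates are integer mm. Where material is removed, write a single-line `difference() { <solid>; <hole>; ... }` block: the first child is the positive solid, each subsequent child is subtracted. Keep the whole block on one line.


difference() { translate([175, 496, 0]) cube([2845, 145, 2616]); translate([1501, 496, 835]) cube([1198, 145, 1002]); }


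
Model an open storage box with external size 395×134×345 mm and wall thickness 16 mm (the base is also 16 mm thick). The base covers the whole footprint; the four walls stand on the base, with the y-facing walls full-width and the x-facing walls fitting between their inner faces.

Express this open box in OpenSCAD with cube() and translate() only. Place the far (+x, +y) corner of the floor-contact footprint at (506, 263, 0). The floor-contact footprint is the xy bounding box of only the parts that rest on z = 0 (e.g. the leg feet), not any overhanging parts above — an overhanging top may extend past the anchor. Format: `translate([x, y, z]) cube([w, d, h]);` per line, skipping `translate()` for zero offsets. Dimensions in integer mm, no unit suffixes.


translate([111, 129, 0]) cube([395, 134, 16]);
translate([111, 129, 16]) cube([395, 16, 329]);
translate([111, 247, 16]) cube([395, 16, 329]);
translate([111, 145, 16]) cube([16, 102, 329]);
translate([490, 145, 16]) cube([16, 102, 329]);


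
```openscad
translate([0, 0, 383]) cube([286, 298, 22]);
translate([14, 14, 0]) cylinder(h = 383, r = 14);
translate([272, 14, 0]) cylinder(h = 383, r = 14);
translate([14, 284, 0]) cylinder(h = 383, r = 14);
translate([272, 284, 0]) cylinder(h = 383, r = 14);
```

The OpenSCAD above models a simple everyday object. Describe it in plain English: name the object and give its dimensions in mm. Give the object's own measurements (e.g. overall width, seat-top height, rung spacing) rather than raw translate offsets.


A simple wooden stool: a rectangular seat 286 mm (x) by 298 mm (y), 22 mm thick, top face at z = 405 mm, on four round legs, each 28 mm in diameter. The legs rest on z = 0, each leg's axis is inset half a diameter from the nearest pair of seat edges (so the leg's bounding box is flush with the corner).


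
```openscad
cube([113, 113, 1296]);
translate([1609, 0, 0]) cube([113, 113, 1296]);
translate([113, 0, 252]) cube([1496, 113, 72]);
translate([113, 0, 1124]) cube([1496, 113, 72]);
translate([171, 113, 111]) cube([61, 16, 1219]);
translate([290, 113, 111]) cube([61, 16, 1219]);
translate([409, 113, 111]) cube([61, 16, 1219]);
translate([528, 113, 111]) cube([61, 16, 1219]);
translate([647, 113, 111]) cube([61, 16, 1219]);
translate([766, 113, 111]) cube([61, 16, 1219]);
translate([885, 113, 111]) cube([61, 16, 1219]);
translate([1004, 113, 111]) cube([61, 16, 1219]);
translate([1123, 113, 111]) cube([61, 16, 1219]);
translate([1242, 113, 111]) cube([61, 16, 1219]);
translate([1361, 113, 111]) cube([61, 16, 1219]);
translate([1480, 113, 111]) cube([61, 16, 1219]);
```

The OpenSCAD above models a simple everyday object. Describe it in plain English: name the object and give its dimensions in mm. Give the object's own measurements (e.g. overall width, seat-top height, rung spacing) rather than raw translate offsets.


A fence section. Two 113×113 mm posts, 1296 mm tall, stand on the floor with a clear span of 1496 mm between their inner faces. Two horizontal rails of 113×72 mm section span the gap between the posts with their undersides at z = 252 mm and z = 1124 mm, flush with the posts' −y face. 12 pickets, each 61 mm wide, 16 mm thick and 1219 mm tall, are fixed to the +y face of the rails with their bottoms at z = 111 mm, spaced across the span with a 58 mm gap after the −x post and between neighbouring pickets, with 68 mm left before the +x post.


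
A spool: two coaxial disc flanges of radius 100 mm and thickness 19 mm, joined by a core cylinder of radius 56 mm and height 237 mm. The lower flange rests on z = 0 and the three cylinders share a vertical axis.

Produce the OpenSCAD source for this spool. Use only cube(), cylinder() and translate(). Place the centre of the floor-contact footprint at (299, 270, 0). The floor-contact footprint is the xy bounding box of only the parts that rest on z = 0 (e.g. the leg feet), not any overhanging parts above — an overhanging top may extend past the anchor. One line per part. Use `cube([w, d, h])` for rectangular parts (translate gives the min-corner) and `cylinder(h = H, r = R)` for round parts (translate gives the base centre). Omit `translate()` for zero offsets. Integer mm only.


translate([299, 270, 0]) cylinder(h = 19, r = 100);
translate([299, 270, 19]) cylinder(h = 237, r = 56);
translate([299, 270, 256]) cylinder(h = 19, r = 100);


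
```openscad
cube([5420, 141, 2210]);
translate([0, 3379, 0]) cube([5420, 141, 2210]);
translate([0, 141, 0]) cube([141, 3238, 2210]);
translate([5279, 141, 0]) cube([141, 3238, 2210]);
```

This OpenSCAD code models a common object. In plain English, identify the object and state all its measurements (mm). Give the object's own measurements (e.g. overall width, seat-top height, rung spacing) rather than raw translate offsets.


The wall frame of a small rectangular building: four walls, each 2210 mm tall and 141 mm thick, enclosing a footprint 5420 mm (x) by 3520 mm (y) outside-to-outside, with no floor or roof. The front and back walls (the −y and +y sides) span the full width; the two side walls fit between them.


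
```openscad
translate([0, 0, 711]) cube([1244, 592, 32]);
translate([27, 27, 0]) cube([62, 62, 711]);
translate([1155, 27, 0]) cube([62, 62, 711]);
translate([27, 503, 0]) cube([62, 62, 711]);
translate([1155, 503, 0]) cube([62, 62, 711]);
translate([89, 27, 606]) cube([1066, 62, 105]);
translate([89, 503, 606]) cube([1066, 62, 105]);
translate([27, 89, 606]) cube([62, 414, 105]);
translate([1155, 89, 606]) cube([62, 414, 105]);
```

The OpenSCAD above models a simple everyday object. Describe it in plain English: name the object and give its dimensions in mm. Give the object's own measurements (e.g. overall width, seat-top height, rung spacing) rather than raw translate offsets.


A table: top 1244 mm (x) × 592 mm (y), 32 mm thick, upper face at z = 743 mm, on four 62×62 mm square legs, each inset 27 mm from the nearest pair of top edges from z = 0 to the bottom of the top. Four apron rails, 62 mm thick and 105 mm tall, run between adjacent legs with their top edges flush with the underside of the top and their outer faces flush with the legs' outer faces.


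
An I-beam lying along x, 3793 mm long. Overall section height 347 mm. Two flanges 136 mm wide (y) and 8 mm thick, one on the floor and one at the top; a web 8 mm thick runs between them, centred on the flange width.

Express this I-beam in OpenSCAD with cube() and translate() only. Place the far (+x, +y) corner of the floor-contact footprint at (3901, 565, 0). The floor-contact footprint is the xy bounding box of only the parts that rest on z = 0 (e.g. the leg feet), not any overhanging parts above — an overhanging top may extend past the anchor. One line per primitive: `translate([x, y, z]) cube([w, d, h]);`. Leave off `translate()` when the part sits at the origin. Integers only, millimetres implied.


translate([108, 429, 0]) cube([3793, 136, 8]);
translate([108, 493, 8]) cube([3793, 8, 331]);
translate([108, 429, 339]) cube([3793, 136, 8]);


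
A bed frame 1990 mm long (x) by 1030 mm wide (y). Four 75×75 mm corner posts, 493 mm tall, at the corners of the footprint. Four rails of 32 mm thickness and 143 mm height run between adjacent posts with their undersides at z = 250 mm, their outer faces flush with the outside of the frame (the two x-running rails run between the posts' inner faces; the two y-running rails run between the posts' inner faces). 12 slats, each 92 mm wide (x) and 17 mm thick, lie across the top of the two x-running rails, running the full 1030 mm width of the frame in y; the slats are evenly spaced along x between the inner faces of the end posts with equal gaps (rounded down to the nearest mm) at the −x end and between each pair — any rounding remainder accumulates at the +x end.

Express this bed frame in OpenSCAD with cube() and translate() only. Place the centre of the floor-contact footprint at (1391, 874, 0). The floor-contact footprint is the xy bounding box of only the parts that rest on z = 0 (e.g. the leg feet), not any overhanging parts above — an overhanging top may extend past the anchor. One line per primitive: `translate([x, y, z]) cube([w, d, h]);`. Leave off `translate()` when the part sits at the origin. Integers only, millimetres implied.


translate([396, 359, 0]) cube([75, 75, 493]);
translate([396, 1314, 0]) cube([75, 75, 493]);
translate([2311, 359, 0]) cube([75, 75, 493]);
translate([2311, 1314, 0]) cube([75, 75, 493]);
translate([471, 359, 250]) cube([1840, 32, 143]);
translate([471, 1357, 250]) cube([1840, 32, 143]);
translate([396, 434, 250]) cube([32, 880, 143]);
translate([2354, 434, 250]) cube([32, 880, 143]);
translate([527, 359, 393]) cube([92, 1030, 17]);
translate([675, 359, 393]) cube([92, 1030, 17]);
translate([823, 359, 393]) cube([92, 1030, 17]);
translate([971, 359, 393]) cube([92, 1030, 17]);
translate([1119, 359, 393]) cube([92, 1030, 17]);
translate([1267, 359, 393]) cube([92, 1030, 17]);
translate([1415, 359, 393]) cube([92, 1030, 17]);
translate([1563, 359, 393]) cube([92, 1030, 17]);
translate([1711, 359, 393]) cube([92, 1030, 17]);
translate([1859, 359, 393]) cube([92, 1030, 17]);
translate([2007, 359, 393]) cube([92, 1030, 17]);
translate([2155, 359, 393]) cube([92, 1030, 17]);


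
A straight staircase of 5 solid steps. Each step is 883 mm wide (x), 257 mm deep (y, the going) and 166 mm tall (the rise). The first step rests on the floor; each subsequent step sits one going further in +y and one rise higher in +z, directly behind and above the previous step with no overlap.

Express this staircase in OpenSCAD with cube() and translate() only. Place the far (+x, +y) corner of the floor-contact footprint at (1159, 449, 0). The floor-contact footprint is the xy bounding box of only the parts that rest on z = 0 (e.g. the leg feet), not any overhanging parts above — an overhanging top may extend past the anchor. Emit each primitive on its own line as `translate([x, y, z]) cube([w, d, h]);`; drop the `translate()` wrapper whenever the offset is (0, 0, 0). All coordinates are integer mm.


translate([276, 192, 0]) cube([883, 257, 166]);
translate([276, 449, 166]) cube([883, 257, 166]);
translate([276, 706, 332]) cube([883, 257, 166]);
translate([276, 963, 498]) cube([883, 257, 166]);
translate([276, 1220, 664]) cube([883, 257, 166]);


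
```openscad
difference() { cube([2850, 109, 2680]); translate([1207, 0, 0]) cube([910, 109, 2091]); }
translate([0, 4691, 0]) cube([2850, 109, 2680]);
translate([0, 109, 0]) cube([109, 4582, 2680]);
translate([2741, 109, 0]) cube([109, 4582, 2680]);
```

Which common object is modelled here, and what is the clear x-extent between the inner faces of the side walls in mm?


A single room. The interior width is 2632 mm.

Four walls enclosing a rectangle with a door in the front wall — a room. Outside width 2850 minus two 109 mm walls gives 2632 mm.


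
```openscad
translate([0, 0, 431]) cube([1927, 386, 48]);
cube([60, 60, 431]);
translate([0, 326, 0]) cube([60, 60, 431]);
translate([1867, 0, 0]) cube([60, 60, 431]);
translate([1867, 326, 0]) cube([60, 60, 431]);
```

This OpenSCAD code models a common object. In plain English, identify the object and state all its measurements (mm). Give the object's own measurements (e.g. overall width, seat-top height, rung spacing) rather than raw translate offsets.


A long wooden bench with a 1927 mm (x) × 386 mm (y) seat, 48 mm thick, its top surface 479 mm above the floor. Four 60 mm square legs at the seat corners, flush with the edges, run from z = 0 to the seat underside.


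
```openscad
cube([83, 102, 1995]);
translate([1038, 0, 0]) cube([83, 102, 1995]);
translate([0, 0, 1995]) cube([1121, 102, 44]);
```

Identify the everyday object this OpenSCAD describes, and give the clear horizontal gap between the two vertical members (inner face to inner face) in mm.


A door frame. The clear opening width is 955 mm.

Two 1995 mm tall posts with a header on top — a door frame. The left jamb is 83 mm wide at x = 0; the right jamb starts at x = 1038. The clear opening is 1038 − 83 = 955 mm.


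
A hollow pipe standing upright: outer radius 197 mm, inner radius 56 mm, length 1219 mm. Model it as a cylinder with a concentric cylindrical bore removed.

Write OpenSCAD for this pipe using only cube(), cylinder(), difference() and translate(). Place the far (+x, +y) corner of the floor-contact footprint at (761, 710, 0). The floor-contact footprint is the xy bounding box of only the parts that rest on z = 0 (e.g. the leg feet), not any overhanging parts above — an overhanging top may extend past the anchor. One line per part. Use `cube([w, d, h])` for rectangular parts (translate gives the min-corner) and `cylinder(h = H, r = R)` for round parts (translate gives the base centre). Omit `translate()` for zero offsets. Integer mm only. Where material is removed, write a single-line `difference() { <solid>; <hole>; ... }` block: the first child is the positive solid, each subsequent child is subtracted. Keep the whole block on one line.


difference() { translate([564, 513, 0]) cylinder(h = 1219, r = 197); translate([564, 513, 0]) cylinder(h = 1219, r = 56); }


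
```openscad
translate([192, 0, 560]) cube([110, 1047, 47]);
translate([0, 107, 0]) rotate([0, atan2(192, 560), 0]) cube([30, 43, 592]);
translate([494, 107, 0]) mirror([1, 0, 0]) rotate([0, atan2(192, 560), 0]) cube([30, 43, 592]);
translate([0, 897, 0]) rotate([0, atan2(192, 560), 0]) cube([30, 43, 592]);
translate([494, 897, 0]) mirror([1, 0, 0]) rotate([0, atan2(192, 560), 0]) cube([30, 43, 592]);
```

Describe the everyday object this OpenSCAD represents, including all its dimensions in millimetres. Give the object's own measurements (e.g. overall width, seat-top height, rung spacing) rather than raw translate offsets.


A sawhorse. A 110×1047×47 mm beam (x, y, z) sits on two A-frame leg pairs. Each pair is two raked legs of 30×43 mm section (43 mm along y) splaying symmetrically in x. Each leg rises 560 mm vertically over 192 mm of horizontal reach and is 592 mm long along its own axis. Every leg's outer bottom edge rests on the floor and its outer top edge meets a bottom edge of the beam — the left legs (tilting toward +x) meet the beam's −x bottom edge, the right legs (their mirror images, tilting toward −x) meet its +x bottom edge — so the leg tops tuck under the beam, the beam's underside is 560 mm above the floor, and the feet are 494 mm apart outside-to-outside with the beam centred between them. The two leg pairs are set in 107 mm from either end of the beam.


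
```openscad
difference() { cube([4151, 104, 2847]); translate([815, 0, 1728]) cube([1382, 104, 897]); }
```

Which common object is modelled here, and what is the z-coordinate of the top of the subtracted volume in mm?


A wall with a window opening. The window head height is 2625 mm.

A wall with a rectangular opening subtracted — a window. Sill at z = 1728, opening 897 mm tall, so the head is at 1728 + 897 = 2625 mm.


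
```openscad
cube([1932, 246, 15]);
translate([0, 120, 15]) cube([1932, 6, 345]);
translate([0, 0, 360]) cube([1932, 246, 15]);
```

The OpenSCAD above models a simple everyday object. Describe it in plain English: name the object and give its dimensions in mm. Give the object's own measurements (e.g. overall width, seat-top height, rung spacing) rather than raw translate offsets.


An I-beam lying along x, 1932 mm long. Overall section height 375 mm. Two flanges 246 mm wide (y) and 15 mm thick, one on the floor and one at the top; a web 6 mm thick runs between them, centred on the flange width.


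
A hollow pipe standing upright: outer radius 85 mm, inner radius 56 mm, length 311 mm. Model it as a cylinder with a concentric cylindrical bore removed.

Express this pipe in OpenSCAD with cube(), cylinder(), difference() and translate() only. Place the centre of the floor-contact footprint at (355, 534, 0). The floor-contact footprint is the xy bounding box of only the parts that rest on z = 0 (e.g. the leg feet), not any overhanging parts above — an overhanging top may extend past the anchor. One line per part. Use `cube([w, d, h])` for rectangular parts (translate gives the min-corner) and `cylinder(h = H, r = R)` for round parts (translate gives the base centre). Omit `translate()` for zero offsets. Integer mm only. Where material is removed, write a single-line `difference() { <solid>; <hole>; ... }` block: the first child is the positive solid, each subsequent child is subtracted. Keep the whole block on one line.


difference() { translate([355, 534, 0]) cylinder(h = 311, r = 85); translate([355, 534, 0]) cylinder(h = 311, r = 56); }


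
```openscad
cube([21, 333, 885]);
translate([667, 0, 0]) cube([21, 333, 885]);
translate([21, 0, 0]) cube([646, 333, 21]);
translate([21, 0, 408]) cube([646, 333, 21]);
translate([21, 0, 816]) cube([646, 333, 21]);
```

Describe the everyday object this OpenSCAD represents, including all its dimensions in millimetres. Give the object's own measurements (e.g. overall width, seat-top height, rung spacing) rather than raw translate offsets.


An open bookshelf. Two side panels, each 21 mm thick, 333 mm deep and 885 mm tall, stand 688 mm apart (outside-to-outside). Between them sit 3 shelves, each 21 mm thick and 333 mm deep, spanning the full gap between the sides. The bottom shelf rests on the floor (its underside at z = 0) and the clear gap between one shelf's top and the next shelf's underside is 387 mm.


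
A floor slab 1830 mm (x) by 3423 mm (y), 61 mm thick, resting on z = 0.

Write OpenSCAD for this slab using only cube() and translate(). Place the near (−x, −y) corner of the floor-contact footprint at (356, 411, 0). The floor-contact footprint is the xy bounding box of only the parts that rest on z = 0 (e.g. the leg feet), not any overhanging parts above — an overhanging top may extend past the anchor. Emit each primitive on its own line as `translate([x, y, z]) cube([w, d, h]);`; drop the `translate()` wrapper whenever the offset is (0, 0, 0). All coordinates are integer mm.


translate([356, 411, 0]) cube([1830, 3423, 61]);


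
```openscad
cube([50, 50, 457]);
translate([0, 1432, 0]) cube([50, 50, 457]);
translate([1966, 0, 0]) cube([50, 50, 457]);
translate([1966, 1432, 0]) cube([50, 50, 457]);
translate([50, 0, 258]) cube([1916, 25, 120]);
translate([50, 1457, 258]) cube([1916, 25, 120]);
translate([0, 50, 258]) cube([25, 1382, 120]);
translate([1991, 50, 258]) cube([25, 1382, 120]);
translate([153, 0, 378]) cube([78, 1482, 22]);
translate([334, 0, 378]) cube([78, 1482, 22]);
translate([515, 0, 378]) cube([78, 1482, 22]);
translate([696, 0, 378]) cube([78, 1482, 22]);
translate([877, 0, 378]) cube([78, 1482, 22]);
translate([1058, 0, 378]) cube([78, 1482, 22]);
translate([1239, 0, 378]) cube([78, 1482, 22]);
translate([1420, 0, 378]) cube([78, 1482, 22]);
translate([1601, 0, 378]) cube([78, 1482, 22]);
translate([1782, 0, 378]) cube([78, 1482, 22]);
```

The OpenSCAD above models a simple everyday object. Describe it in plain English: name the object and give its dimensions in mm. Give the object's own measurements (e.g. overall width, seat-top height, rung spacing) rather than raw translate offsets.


A bed frame 2016 mm long (x) by 1482 mm wide (y). Four 50×50 mm corner posts, 457 mm tall, at the corners of the footprint. Four rails of 25 mm thickness and 120 mm height run between adjacent posts with their undersides at z = 258 mm, their outer faces flush with the outside of the frame (the two x-running rails run between the posts' inner faces; the two y-running rails run between the posts' inner faces). 10 slats, each 78 mm wide (x) and 22 mm thick, lie across the top of the two x-running rails, running the full 1482 mm width of the frame in y; along x they sit between the end posts with a 103 mm gap after the −x posts and between neighbouring slats, leaving 106 mm before the +x posts.


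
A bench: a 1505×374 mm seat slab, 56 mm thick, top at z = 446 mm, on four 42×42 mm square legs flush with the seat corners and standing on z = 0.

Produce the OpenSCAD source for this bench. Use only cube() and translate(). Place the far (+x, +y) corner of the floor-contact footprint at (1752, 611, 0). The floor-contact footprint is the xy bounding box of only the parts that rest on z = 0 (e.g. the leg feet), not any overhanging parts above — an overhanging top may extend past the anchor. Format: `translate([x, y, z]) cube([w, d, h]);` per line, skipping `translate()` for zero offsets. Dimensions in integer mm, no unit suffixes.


// leg_h = 446 − 56 = 390
translate([247, 237, 390]) cube([1505, 374, 56]);
translate([247, 237, 0]) cube([42, 42, 390]);
translate([247, 569, 0]) cube([42, 42, 390]);
translate([1710, 237, 0]) cube([42, 42, 390]);
translate([1710, 569, 0]) cube([42, 42, 390]);


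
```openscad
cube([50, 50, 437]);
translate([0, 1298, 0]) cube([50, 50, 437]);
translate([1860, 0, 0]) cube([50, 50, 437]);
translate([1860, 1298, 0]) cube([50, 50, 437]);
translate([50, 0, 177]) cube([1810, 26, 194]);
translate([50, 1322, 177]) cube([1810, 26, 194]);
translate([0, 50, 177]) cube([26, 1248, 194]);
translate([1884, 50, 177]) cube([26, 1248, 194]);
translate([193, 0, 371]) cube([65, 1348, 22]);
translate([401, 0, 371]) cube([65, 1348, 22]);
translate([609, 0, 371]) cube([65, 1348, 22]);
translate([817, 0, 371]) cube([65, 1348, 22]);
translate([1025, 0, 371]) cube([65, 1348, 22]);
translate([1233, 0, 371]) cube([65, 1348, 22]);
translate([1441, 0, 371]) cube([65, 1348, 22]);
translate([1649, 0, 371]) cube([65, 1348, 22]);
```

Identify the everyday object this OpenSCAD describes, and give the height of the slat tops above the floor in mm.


A bed frame. The slat-top height is 393 mm.

Four posts, four rails, and a row of slats — a bed frame. Slats sit on the rails at z = 177 + 194 = 371; with slat thickness 22, the top is 393 mm.


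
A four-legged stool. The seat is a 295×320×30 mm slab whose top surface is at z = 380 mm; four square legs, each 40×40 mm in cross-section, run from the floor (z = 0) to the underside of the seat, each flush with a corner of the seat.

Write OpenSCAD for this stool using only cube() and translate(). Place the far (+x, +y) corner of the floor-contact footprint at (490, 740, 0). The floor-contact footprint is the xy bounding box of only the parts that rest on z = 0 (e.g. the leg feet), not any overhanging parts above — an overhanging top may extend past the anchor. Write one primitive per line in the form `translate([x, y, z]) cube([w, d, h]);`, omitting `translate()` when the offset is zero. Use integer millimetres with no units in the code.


// leg_h = 380 - 30 = 350
translate([195, 420, 350]) cube([295, 320, 30]);
translate([195, 420, 0]) cube([40, 40, 350]);
translate([450, 420, 0]) cube([40, 40, 350]);
translate([195, 700, 0]) cube([40, 40, 350]);
translate([450, 700, 0]) cube([40, 40, 350]);


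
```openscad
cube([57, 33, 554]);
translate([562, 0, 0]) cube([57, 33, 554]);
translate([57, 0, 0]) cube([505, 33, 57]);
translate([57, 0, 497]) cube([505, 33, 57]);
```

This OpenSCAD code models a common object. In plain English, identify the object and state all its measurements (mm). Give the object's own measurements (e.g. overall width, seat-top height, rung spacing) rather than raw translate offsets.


A rectangular picture frame lying in the x–z plane (depth along y). The opening is 505 mm wide (x) by 440 mm tall (z), surrounded by a border 57 mm wide on all four sides. The frame is 33 mm deep and is made of two full-height vertical stiles with two horizontal rails fitted between them.


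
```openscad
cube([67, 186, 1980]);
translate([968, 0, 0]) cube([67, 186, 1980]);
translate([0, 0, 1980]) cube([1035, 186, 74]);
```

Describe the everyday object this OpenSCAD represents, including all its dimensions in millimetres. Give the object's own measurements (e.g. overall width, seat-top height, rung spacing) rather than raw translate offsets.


A door frame. The clear opening is 901 mm wide and 1980 mm high. Two 67 mm wide jambs, 186 mm deep, stand either side of the opening from the floor to the top of the opening. A 74 mm thick head sits across the top of both jambs, spanning the full outside width of the frame.


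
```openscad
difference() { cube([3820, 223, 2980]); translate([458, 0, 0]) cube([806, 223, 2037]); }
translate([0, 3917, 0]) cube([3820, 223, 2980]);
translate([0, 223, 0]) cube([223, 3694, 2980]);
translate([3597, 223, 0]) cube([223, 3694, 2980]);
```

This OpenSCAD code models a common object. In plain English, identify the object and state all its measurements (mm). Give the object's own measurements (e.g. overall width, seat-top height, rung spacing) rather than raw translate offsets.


A single room: four walls, each 2980 mm tall and 223 mm thick, enclosing an outside footprint 3820×4140 mm (x × y), no floor or roof. The front and back walls (−y and +y sides) run the full x-width; the side walls fit between their inner faces. A door opening 806 mm wide and 2037 mm tall is cut through the front wall from the floor up, its −x edge 458 mm from the wall's −x end.
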